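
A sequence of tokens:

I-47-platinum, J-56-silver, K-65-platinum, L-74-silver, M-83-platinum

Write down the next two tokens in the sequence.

N-92-silver then O-101-platinum

For the letter, letters move forward 1 place in the alphabet: I, J, K, L, M → N → O.
Second component — +9 each step: 47, 56, 65, 74, 83 → 92 → 101.
Metal: platinum, silver, platinum, silver, platinum → silver → platinum (alternates platinum ↔ silver).
Putting the parts together: N-92-silver and then O-101-platinum.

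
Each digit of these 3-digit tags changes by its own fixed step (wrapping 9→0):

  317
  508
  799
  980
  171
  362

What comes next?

First digit — +2 each step, mod 10: 3, 5, 7, 9, 1, 3 → 5.
Second digit: −1 each step, mod 10, so 1, 0, 9, 8, 7, 6 → 5.
Third digit: 7, 8, 9, 0, 1, 2 → 3 (+1 each step, mod 10).
So the next tag is 553.

553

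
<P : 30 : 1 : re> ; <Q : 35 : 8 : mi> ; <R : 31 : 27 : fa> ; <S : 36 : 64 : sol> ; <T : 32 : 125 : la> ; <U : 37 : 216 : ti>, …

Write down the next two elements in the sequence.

Letter: P, Q, R, S, T, U → V → W (letters move forward 1 place in the alphabet).
Second part goes 30, 35, 31, 36, 32, 37 → 33 → 38 (alternating steps +5, −4, +5, −4, …).
Third part goes 1, 8, 27, 64, 125, 216 → 343 → 512 (perfect cubes: 1³, 2³, 3³, …).
For the note, runs through the solfège scale do→ti: re, mi, fa, sol, la, ti → do → re.
So the next two elements are <V : 33 : 343 : do> and <W : 38 : 512 : re>.

<V : 33 : 343 : do>, <W : 38 : 512 : re>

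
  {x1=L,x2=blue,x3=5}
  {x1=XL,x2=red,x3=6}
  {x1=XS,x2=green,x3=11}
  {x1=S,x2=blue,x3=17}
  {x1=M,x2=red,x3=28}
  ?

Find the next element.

{x1=L,x2=green,x3=45}

X1: runs through clothing sizes XS→XL, so L, XL, XS, S, M → L.
X2: repeats blue → red → green; blue, red, green, blue, red → green.
X3 — each term is the sum of the two before it: 5, 6, 11, 17, 28 → 45.
Putting it together: {x1=L,x2=green,x3=45}.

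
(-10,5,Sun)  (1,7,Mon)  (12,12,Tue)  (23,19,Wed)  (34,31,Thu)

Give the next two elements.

(45,50,Fri), (56,81,Sat)

First value — +11 each step: -10, 1, 12, 23, 34 → 45 → 56.
For the second value, each term is the sum of the two before it: 5, 7, 12, 19, 31 → 50 → 81.
Day — runs through the weekdays Mon→Sun: Sun, Mon, Tue, Wed, Thu → Fri → Sat.
Putting the parts together: (45,50,Fri) and then (56,81,Sat).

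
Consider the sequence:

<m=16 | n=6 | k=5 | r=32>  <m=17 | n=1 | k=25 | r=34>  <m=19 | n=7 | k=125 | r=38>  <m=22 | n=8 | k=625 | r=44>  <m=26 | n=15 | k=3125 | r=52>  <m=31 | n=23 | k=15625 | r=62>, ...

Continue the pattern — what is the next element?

<m=37 | n=38 | k=78125 | r=74>

M — differences are 1, 2, 3, … (increasing by 1 each time): 16, 17, 19, 22, 26, 31 → 37.
N goes 6, 1, 7, 8, 15, 23 → 38 (each term is the sum of the two before it).
K: 5, 25, 125, 625, 3125, 15625 → 78125 (×5 each step).
R: 32, 34, 38, 44, 52, 62 → 74 (always 2 × the m).
Putting it together: <m=37 | n=38 | k=78125 | r=74>.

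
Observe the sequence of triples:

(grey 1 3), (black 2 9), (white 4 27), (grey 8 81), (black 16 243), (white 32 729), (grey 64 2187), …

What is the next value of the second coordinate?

Second coordinate goes 1, 2, 4, 8, 16, 32, 64 → 128 (×2 each step).

128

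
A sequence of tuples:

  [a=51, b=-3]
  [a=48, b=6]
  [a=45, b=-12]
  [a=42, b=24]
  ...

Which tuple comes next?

For the a, −3 each step: 51, 48, 45, 42 → 39.
B goes -3, 6, -12, 24 → -48 (×(-2) each step).
Combining the parts gives [a=39, b=-48].

[a=39, b=-48]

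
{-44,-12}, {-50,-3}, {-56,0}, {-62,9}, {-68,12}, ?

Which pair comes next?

{-74,21}

First entry: −6 each step; -44, -50, -56, -62, -68 → -74.
For the second entry, alternating steps +9, +3, +9, +3, …: -12, -3, 0, 9, 12 → 21.
Combining the parts gives {-74,21}.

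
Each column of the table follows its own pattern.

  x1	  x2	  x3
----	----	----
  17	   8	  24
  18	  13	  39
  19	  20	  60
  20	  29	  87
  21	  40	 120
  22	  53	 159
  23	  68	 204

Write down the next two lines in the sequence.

24  85  255; 25  104  312

Column x1: +1 each step; 17, 18, 19, 20, 21, 22, 23 → 24 → 25.
For the column x2, differences are 5, 7, 9, … (increasing by 2 each time): 8, 13, 20, 29, 40, 53, 68 → 85 → 104.
Column x3: always 3 × the column x2, so 24, 39, 60, 87, 120, 159, 204 → 255 → 312.
Putting the parts together: 24  85  255 and then 25  104  312.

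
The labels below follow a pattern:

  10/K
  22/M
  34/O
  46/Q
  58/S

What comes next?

First component: +12 each step; 10, 22, 34, 46, 58 → 70.
For the letter, letters move forward 2 places in the alphabet: K, M, O, Q, S → U.
Putting it together: 70/U.

70/U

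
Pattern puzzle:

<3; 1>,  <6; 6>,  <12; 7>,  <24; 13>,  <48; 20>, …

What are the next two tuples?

<96; 33>, <192; 53>

First entry: ×2 each step; 3, 6, 12, 24, 48 → 96 → 192.
For the second entry, each term is the sum of the two before it: 1, 6, 7, 13, 20 → 33 → 53.
Putting the parts together: <96; 33> and then <192; 53>.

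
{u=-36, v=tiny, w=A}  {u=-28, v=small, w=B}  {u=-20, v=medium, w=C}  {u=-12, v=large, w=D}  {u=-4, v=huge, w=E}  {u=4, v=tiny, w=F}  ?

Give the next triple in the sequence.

{u=12, v=small, w=G}

U goes -36, -28, -20, -12, -4, 4 → 12 (+8 each step).
V: repeats tiny → small → medium → large → huge, so tiny, small, medium, large, huge, tiny → small.
W — letters move forward 1 place in the alphabet: A, B, C, D, E, F → G.
So the next triple is {u=12, v=small, w=G}.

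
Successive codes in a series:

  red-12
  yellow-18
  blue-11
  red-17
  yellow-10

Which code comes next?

Colour: repeats red → yellow → blue; red, yellow, blue, red, yellow → blue.
Second component — alternating steps +6, −7, +6, −7, …: 12, 18, 11, 17, 10 → 16.
So the next code is blue-16.

blue-16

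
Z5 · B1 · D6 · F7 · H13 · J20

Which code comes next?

Letter — letters move forward 2 places in the alphabet, wrapping Z→A: Z, B, D, F, H, J → L.
Second component goes 5, 1, 6, 7, 13, 20 → 33 (each term is the sum of the two before it).
So the next code is L33.

L33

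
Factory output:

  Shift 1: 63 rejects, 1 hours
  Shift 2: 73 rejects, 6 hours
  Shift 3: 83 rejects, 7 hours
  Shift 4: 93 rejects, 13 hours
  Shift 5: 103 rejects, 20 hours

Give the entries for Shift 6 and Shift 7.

113 rejects, 33 hours; 123 rejects, 53 hours

Rejects — +10 each step: 63, 73, 83, 93, 103 → 113 → 123.
Hours — each term is the sum of the two before it: 1, 6, 7, 13, 20 → 33 → 53.
Putting the parts together: 113 rejects, 33 hours and then 123 rejects, 53 hours.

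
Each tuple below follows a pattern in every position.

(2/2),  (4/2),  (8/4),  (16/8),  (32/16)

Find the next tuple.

First value goes 2, 4, 8, 16, 32 → 64 (×2 each step).
Second value — always the previous value of the first value: 2, 2, 4, 8, 16 → 32.
Putting it together: (64/32).

(64/32)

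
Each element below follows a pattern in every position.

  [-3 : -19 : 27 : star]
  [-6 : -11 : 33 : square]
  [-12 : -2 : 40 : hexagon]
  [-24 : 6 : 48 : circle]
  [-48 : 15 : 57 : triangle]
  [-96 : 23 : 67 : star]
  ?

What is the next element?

[-192 : 32 : 78 : square]

First slot: ×2 each step, so -3, -6, -12, -24, -48, -96 → -192.
Second slot: alternating steps +8, +9, +8, +9, …; -19, -11, -2, 6, 15, 23 → 32.
For the third slot, differences are 6, 7, 8, … (increasing by 1 each time): 27, 33, 40, 48, 57, 67 → 78.
Shape — repeats star → square → hexagon → circle → triangle: star, square, hexagon, circle, triangle, star → square.
Putting it together: [-192 : 32 : 78 : square].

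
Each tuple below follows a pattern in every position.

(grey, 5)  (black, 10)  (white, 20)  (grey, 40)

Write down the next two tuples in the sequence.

Shade — repeats grey → black → white: grey, black, white, grey → black → white.
Second coordinate: ×2 each step; 5, 10, 20, 40 → 80 → 160.
So the next two tuples are (black, 80) and (white, 160).

(black, 80), (white, 160)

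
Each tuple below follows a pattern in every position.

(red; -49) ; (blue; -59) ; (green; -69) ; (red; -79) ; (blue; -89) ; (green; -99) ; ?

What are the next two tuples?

(red; -109), (blue; -119)

Colour: repeats red → blue → green; red, blue, green, red, blue, green → red → blue.
Second entry: -49, -59, -69, -79, -89, -99 → -109 → -119 (−10 each step).
So the next two tuples are (red; -109) and (blue; -119).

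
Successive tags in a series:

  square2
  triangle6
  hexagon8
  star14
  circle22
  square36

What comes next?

triangle58

Shape: square, triangle, hexagon, star, circle, square → triangle (repeats square → triangle → hexagon → star → circle).
Second component: each term is the sum of the two before it; 2, 6, 8, 14, 22, 36 → 58.
Combining the parts gives triangle58.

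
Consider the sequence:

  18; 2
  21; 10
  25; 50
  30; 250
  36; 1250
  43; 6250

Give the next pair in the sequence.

51; 31250

First entry: differences are 3, 4, 5, … (increasing by 1 each time), so 18, 21, 25, 30, 36, 43 → 51.
Second entry: ×5 each step, so 2, 10, 50, 250, 1250, 6250 → 31250.
So the next pair is 51; 31250.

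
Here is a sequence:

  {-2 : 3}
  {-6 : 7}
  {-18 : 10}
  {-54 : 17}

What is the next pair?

First entry: ×3 each step; -2, -6, -18, -54 → -162.
Second entry goes 3, 7, 10, 17 → 27 (each term is the sum of the two before it).
Putting it together: {-162 : 27}.

{-162 : 27}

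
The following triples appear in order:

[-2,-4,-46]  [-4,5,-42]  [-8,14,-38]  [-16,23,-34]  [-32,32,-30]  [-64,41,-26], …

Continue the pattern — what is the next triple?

[-128,50,-22]

First part: -2, -4, -8, -16, -32, -64 → -128 (×2 each step).
Second part — +9 each step: -4, 5, 14, 23, 32, 41 → 50.
Third part: +4 each step; -46, -42, -38, -34, -30, -26 → -22.
Putting it together: [-128,50,-22].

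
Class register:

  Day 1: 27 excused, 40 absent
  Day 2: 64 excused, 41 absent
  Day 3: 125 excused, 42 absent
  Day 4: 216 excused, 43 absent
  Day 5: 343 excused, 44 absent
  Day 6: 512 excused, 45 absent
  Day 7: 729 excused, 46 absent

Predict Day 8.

Excused — perfect cubes: 3³, 4³, 5³, …: 27, 64, 125, 216, 343, 512, 729 → 1000.
Absent goes 40, 41, 42, 43, 44, 45, 46 → 47 (+1 each step).
Putting it together: 1000 excused, 47 absent.

1000 excused, 47 absent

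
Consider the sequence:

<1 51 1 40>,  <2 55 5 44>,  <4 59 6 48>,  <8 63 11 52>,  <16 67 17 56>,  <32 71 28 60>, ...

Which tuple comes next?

<64 75 45 64>

First slot — ×2 each step: 1, 2, 4, 8, 16, 32 → 64.
Second slot goes 51, 55, 59, 63, 67, 71 → 75 (+4 each step).
Third slot: 1, 5, 6, 11, 17, 28 → 45 (each term is the sum of the two before it).
Fourth slot goes 40, 44, 48, 52, 56, 60 → 64 (always 11 less than the second slot).
Combining the parts gives <64 75 45 64>.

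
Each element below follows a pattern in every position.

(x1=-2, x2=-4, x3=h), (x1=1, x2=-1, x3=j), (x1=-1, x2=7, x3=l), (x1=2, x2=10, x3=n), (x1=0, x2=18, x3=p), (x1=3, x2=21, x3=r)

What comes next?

X1 — alternating steps +3, −2, +3, −2, …: -2, 1, -1, 2, 0, 3 → 1.
X2: -4, -1, 7, 10, 18, 21 → 29 (alternating steps +3, +8, +3, +8, …).
X3: letters move forward 2 places in the alphabet; h, j, l, n, p, r → t.
Putting it together: (x1=1, x2=29, x3=t).

(x1=1, x2=29, x3=t)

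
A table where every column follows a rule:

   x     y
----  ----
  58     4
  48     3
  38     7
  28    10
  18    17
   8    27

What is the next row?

-2  44

For the column x, −10 each step: 58, 48, 38, 28, 18, 8 → -2.
Column y: each term is the sum of the two before it; 4, 3, 7, 10, 17, 27 → 44.
Combining the parts gives -2  44.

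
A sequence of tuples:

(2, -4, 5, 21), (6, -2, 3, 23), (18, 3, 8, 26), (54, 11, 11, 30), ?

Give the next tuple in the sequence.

First slot goes 2, 6, 18, 54 → 162 (×3 each step).
Second slot: differences are 2, 5, 8, … (increasing by 3 each time); -4, -2, 3, 11 → 22.
Third slot: each term is the sum of the two before it; 5, 3, 8, 11 → 19.
Fourth slot goes 21, 23, 26, 30 → 35 (differences are 2, 3, 4, … (increasing by 1 each time)).
Combining the parts gives (162, 22, 19, 35).

(162, 22, 19, 35)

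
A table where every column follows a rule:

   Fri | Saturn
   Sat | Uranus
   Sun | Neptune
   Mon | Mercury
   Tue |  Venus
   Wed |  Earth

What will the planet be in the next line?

Planet — runs through the planets Mercury→Neptune: Saturn, Uranus, Neptune, Mercury, Venus, Earth → Mars.

Mars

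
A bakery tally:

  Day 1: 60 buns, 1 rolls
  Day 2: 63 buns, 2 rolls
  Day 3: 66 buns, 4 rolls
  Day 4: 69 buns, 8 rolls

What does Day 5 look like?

72 buns, 16 rolls

Buns goes 60, 63, 66, 69 → 72 (+3 each step).
Rolls goes 1, 2, 4, 8 → 16 (×2 each step).
Combining the parts gives 72 buns, 16 rolls.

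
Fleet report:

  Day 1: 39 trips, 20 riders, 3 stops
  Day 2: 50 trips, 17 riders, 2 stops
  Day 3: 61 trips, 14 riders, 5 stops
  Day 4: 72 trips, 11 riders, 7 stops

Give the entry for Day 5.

83 trips, 8 riders, 12 stops

Trips: +11 each step; 39, 50, 61, 72 → 83.
Riders: −3 each step, so 20, 17, 14, 11 → 8.
Stops: each term is the sum of the two before it; 3, 2, 5, 7 → 12.
Putting it together: 83 trips, 8 riders, 12 stops.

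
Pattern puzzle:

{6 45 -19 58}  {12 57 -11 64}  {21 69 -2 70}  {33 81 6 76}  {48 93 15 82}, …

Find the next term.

{66 105 23 88}

First entry: differences are 6, 9, 12, … (increasing by 3 each time); 6, 12, 21, 33, 48 → 66.
Second entry: 45, 57, 69, 81, 93 → 105 (+12 each step).
Third entry — alternating steps +8, +9, +8, +9, …: -19, -11, -2, 6, 15 → 23.
Fourth entry: 58, 64, 70, 76, 82 → 88 (+6 each step).
Putting it together: {66 105 23 88}.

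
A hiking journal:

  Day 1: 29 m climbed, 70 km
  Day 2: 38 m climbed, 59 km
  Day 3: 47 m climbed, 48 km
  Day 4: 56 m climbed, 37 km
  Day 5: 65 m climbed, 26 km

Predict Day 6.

M climbed: +9 each step; 29, 38, 47, 56, 65 → 74.
Km: −11 each step; 70, 59, 48, 37, 26 → 15.
Combining the parts gives 74 m climbed, 15 km.

74 m climbed, 15 km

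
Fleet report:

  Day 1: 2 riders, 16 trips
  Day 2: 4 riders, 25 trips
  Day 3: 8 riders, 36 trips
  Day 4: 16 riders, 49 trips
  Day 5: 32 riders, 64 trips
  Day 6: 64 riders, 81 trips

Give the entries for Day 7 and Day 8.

128 riders, 100 trips; 256 riders, 121 trips

Riders: ×2 each step; 2, 4, 8, 16, 32, 64 → 128 → 256.
Trips goes 16, 25, 36, 49, 64, 81 → 100 → 121 (perfect squares: 4², 5², 6², …).
Putting the parts together: 128 riders, 100 trips and then 256 riders, 121 trips.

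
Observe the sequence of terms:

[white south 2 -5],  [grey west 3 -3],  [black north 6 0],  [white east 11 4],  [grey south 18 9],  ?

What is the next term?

[black west 27 15]

Shade: repeats white → grey → black, so white, grey, black, white, grey → black.
Direction: south, west, north, east, south → west (repeats south → west → north → east).
Third component: differences are 1, 3, 5, … (increasing by 2 each time); 2, 3, 6, 11, 18 → 27.
Fourth component — differences are 2, 3, 4, … (increasing by 1 each time): -5, -3, 0, 4, 9 → 15.
Putting it together: [black west 27 15].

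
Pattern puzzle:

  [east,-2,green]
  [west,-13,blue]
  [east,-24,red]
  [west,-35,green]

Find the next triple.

For the direction, alternates east ↔ west: east, west, east, west → east.
Second part goes -2, -13, -24, -35 → -46 (−11 each step).
For the colour, repeats green → blue → red: green, blue, red, green → blue.
Combining the parts gives [east,-46,blue].

[east,-46,blue]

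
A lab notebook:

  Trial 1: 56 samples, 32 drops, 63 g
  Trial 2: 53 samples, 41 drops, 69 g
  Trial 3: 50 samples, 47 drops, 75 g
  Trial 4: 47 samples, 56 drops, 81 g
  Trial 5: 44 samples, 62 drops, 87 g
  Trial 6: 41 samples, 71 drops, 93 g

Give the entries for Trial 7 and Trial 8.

38 samples, 77 drops, 99 g; 35 samples, 86 drops, 105 g

For the samples, −3 each step: 56, 53, 50, 47, 44, 41 → 38 → 35.
Drops: alternating steps +9, +6, +9, +6, …, so 32, 41, 47, 56, 62, 71 → 77 → 86.
G goes 63, 69, 75, 81, 87, 93 → 99 → 105 (+6 each step).
So the next two records are 38 samples, 77 drops, 99 g and 35 samples, 86 drops, 105 g.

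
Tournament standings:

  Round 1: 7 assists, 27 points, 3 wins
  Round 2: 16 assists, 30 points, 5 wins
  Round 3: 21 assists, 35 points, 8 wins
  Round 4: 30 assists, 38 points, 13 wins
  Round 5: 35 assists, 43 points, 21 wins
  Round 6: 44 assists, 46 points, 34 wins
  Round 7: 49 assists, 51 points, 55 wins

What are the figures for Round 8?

Assists goes 7, 16, 21, 30, 35, 44, 49 → 58 (alternating steps +9, +5, +9, +5, …).
Points: alternating steps +3, +5, +3, +5, …; 27, 30, 35, 38, 43, 46, 51 → 54.
Wins: each term is the sum of the two before it; 3, 5, 8, 13, 21, 34, 55 → 89.
Putting it together: 58 assists, 54 points, 89 wins.

58 assists, 54 points, 89 wins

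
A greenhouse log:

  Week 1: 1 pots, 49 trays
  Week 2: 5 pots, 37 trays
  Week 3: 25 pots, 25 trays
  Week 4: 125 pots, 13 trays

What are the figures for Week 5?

625 pots, 1 trays

For the pots, ×5 each step: 1, 5, 25, 125 → 625.
Trays: −12 each step; 49, 37, 25, 13 → 1.
Combining the parts gives 625 pots, 1 trays.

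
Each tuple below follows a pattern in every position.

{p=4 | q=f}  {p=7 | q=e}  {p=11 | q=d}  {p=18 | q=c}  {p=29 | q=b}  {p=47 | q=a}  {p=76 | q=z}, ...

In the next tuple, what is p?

P goes 4, 7, 11, 18, 29, 47, 76 → 123 (each term is the sum of the two before it).

123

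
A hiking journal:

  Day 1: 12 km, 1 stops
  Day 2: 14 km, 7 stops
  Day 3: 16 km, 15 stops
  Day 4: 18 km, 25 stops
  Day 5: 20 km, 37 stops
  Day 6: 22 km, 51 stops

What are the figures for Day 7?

Km goes 12, 14, 16, 18, 20, 22 → 24 (+2 each step).
Stops — differences are 6, 8, 10, … (increasing by 2 each time): 1, 7, 15, 25, 37, 51 → 67.
Combining the parts gives 24 km, 67 stops.

24 km, 67 stops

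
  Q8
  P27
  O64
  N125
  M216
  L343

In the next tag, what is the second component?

512

For the second component, perfect cubes: 2³, 3³, 4³, …: 8, 27, 64, 125, 216, 343 → 512.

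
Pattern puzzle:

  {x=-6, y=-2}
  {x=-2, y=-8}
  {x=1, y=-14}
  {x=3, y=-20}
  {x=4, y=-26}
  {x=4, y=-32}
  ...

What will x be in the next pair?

3

X — differences are 4, 3, 2, … (decreasing by 1 each time): -6, -2, 1, 3, 4, 4 → 3.
Y goes -2, -8, -14, -20, -26, -32 → -38 (−6 each step).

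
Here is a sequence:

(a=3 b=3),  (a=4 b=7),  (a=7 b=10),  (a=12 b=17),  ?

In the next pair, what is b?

A: differences are 1, 3, 5, … (increasing by 2 each time); 3, 4, 7, 12 → 19.
B — each term is the sum of the two before it: 3, 7, 10, 17 → 27.

27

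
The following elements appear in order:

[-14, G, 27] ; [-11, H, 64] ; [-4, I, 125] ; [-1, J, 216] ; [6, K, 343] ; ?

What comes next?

First component goes -14, -11, -4, -1, 6 → 9 (alternating steps +3, +7, +3, +7, …).
Letter: G, H, I, J, K → L (letters move forward 1 place in the alphabet).
Third component — perfect cubes: 3³, 4³, 5³, …: 27, 64, 125, 216, 343 → 512.
So the next element is [9, L, 512].

[9, L, 512]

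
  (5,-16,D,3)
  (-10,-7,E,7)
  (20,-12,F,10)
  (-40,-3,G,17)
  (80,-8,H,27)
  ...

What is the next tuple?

(-160,1,I,44)

First entry goes 5, -10, 20, -40, 80 → -160 (×(-2) each step).
Second entry: alternating steps +9, −5, +9, −5, …; -16, -7, -12, -3, -8 → 1.
Letter goes D, E, F, G, H → I (letters move forward 1 place in the alphabet).
For the fourth entry, each term is the sum of the two before it: 3, 7, 10, 17, 27 → 44.
Putting it together: (-160,1,I,44).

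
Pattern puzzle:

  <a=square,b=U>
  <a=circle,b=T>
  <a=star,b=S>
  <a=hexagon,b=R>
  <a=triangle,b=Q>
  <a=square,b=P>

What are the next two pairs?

A: repeats square → circle → star → hexagon → triangle, so square, circle, star, hexagon, triangle, square → circle → star.
B goes U, T, S, R, Q, P → O → N (letters move back 1 place in the alphabet).
So the next two pairs are <a=circle,b=O> and <a=star,b=N>.

<a=circle,b=O>, <a=star,b=N>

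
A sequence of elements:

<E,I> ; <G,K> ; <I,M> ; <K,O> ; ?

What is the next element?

<M,Q>

First letter: E, G, I, K → M (letters move forward 2 places in the alphabet).
Second letter: letters move forward 2 places in the alphabet; I, K, M, O → Q.
Putting it together: <M,Q>.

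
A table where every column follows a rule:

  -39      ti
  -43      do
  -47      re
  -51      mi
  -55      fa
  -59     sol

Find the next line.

For the first component, −4 each step: -39, -43, -47, -51, -55, -59 → -63.
Note: runs through the solfège scale do→ti; ti, do, re, mi, fa, sol → la.
Combining the parts gives -63  la.

-63  la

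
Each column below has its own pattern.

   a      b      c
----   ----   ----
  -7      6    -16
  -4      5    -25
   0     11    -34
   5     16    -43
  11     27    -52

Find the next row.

Column a: -7, -4, 0, 5, 11 → 18 (differences are 3, 4, 5, … (increasing by 1 each time)).
Column b: each term is the sum of the two before it, so 6, 5, 11, 16, 27 → 43.
Column c: −9 each step, so -16, -25, -34, -43, -52 → -61.
Putting it together: 18  43  -61.

18  43  -61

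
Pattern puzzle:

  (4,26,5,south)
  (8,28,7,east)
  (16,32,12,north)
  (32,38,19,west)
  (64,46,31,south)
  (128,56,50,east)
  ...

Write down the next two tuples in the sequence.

(256,68,81,north), (512,82,131,west)

First component: ×2 each step, so 4, 8, 16, 32, 64, 128 → 256 → 512.
Second component: 26, 28, 32, 38, 46, 56 → 68 → 82 (differences are 2, 4, 6, … (increasing by 2 each time)).
Third component: each term is the sum of the two before it; 5, 7, 12, 19, 31, 50 → 81 → 131.
Direction: repeats south → east → north → west; south, east, north, west, south, east → north → west.
So the next two tuples are (256,68,81,north) and (512,82,131,west).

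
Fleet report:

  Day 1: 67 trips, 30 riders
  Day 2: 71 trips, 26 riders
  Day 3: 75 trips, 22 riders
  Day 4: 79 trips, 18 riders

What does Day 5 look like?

83 trips, 14 riders

Trips: +4 each step, so 67, 71, 75, 79 → 83.
For the riders, together with the trips always sums to 97: 30, 26, 22, 18 → 14.
So the next record is 83 trips, 14 riders.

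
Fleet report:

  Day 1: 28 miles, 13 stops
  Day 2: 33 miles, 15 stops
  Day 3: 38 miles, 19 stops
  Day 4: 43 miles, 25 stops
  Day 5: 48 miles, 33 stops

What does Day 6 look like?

Miles: 28, 33, 38, 43, 48 → 53 (+5 each step).
Stops goes 13, 15, 19, 25, 33 → 43 (differences are 2, 4, 6, … (increasing by 2 each time)).
So the next record is 53 miles, 43 stops.

53 miles, 43 stops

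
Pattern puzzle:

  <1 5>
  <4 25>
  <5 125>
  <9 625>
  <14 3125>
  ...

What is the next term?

<23 15625>

First slot goes 1, 4, 5, 9, 14 → 23 (each term is the sum of the two before it).
Second slot: ×5 each step, so 5, 25, 125, 625, 3125 → 15625.
So the next term is <23 15625>.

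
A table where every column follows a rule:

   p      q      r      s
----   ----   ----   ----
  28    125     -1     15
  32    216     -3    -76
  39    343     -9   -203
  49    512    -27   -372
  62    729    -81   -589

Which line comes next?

78  1000  -243  -860

Column p goes 28, 32, 39, 49, 62 → 78 (differences are 4, 7, 10, … (increasing by 3 each time)).
Column q: perfect cubes: 5³, 6³, 7³, …, so 125, 216, 343, 512, 729 → 1000.
Column r: ×3 each step, so -1, -3, -9, -27, -81 → -243.
Column s: together with the column q always sums to 140, so 15, -76, -203, -372, -589 → -860.
Combining the parts gives 78  1000  -243  -860.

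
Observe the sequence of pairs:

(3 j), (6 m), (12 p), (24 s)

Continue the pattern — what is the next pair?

First component: ×2 each step, so 3, 6, 12, 24 → 48.
Letter: letters move forward 3 places in the alphabet; j, m, p, s → v.
Putting it together: (48 v).

(48 v)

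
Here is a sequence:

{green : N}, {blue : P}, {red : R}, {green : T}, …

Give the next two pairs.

Colour: repeats green → blue → red; green, blue, red, green → blue → red.
Letter — letters move forward 2 places in the alphabet: N, P, R, T → V → X.
Putting the parts together: {blue : V} and then {red : X}.

{blue : V}, {red : X}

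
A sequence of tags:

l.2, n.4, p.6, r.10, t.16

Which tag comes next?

Letter: letters move forward 2 places in the alphabet; l, n, p, r, t → v.
Second component: 2, 4, 6, 10, 16 → 26 (each term is the sum of the two before it).
Putting it together: v.26.

v.26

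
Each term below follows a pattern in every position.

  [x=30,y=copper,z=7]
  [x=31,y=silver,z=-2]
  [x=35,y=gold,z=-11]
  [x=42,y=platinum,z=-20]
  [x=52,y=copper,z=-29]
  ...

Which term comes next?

[x=65,y=silver,z=-38]

X goes 30, 31, 35, 42, 52 → 65 (differences are 1, 4, 7, … (increasing by 3 each time)).
For the y, repeats copper → silver → gold → platinum: copper, silver, gold, platinum, copper → silver.
Z — −9 each step: 7, -2, -11, -20, -29 → -38.
Combining the parts gives [x=65,y=silver,z=-38].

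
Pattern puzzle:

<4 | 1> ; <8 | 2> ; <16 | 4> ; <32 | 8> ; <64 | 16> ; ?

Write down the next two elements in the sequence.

First part: ×2 each step, so 4, 8, 16, 32, 64 → 128 → 256.
Second part: ×2 each step, so 1, 2, 4, 8, 16 → 32 → 64.
Putting the parts together: <128 | 32> and then <256 | 64>.

<128 | 32>, <256 | 64>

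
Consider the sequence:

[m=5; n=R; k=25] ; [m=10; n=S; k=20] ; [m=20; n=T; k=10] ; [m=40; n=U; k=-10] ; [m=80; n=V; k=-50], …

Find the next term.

M: ×2 each step; 5, 10, 20, 40, 80 → 160.
N: R, S, T, U, V → W (letters move forward 1 place in the alphabet).
K — together with the m always sums to 30: 25, 20, 10, -10, -50 → -130.
Combining the parts gives [m=160; n=W; k=-130].

[m=160; n=W; k=-130]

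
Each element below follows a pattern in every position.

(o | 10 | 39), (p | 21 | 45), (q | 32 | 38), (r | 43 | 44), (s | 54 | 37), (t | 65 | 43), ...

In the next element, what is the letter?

u

For the letter, letters move forward 1 place in the alphabet: o, p, q, r, s, t → u.
Second slot: +11 each step; 10, 21, 32, 43, 54, 65 → 76.
Third slot goes 39, 45, 38, 44, 37, 43 → 36 (alternating steps +6, −7, +6, −7, …).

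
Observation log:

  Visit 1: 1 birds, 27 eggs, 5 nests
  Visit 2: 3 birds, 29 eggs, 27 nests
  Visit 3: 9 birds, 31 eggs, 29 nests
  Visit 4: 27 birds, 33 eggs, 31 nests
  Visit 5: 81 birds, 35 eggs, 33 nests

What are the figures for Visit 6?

Birds — ×3 each step: 1, 3, 9, 27, 81 → 243.
For the eggs, +2 each step: 27, 29, 31, 33, 35 → 37.
Nests goes 5, 27, 29, 31, 33 → 35 (always the previous value of the eggs).
Putting it together: 243 birds, 37 eggs, 35 nests.

243 birds, 37 eggs, 35 nests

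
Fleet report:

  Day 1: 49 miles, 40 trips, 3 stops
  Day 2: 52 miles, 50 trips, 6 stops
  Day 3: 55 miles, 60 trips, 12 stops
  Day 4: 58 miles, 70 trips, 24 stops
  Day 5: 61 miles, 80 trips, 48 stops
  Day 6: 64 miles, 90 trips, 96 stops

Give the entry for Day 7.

Miles: +3 each step, so 49, 52, 55, 58, 61, 64 → 67.
Trips: +10 each step, so 40, 50, 60, 70, 80, 90 → 100.
For the stops, ×2 each step: 3, 6, 12, 24, 48, 96 → 192.
So the next record is 67 miles, 100 trips, 192 stops.

67 miles, 100 trips, 192 stops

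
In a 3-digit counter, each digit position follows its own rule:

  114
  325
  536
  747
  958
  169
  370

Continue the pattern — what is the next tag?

First digit goes 1, 3, 5, 7, 9, 1, 3 → 5 (+2 each step, mod 10).
Second digit: +1 each step, mod 10, so 1, 2, 3, 4, 5, 6, 7 → 8.
Third digit: 4, 5, 6, 7, 8, 9, 0 → 1 (+1 each step, mod 10).
Combining the parts gives 581.

581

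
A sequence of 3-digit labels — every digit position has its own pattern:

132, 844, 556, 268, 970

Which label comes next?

First digit: −3 each step, mod 10; 1, 8, 5, 2, 9 → 6.
Second digit: +1 each step, mod 10, so 3, 4, 5, 6, 7 → 8.
Third digit: +2 each step, mod 10, so 2, 4, 6, 8, 0 → 2.
Putting it together: 682.

682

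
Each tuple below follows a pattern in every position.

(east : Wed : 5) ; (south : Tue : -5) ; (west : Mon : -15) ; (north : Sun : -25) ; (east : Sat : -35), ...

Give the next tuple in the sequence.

Direction: repeats east → south → west → north, so east, south, west, north, east → south.
For the day, runs backward through the weekdays Mon→Sun: Wed, Tue, Mon, Sun, Sat → Fri.
For the third component, −10 each step: 5, -5, -15, -25, -35 → -45.
Putting it together: (south : Fri : -45).

(south : Fri : -45)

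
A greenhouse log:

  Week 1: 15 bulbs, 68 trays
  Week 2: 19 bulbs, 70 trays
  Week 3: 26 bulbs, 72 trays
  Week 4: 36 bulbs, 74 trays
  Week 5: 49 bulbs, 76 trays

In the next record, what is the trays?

Trays goes 68, 70, 72, 74, 76 → 78 (+2 each step).

78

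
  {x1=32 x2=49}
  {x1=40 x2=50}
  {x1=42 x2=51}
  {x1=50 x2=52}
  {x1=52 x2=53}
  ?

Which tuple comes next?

X1 — alternating steps +8, +2, +8, +2, …: 32, 40, 42, 50, 52 → 60.
X2 — +1 each step: 49, 50, 51, 52, 53 → 54.
Combining the parts gives {x1=60 x2=54}.

{x1=60 x2=54}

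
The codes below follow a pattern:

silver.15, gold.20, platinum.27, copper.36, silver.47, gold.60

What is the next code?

Metal goes silver, gold, platinum, copper, silver, gold → platinum (repeats silver → gold → platinum → copper).
Second component: differences are 5, 7, 9, … (increasing by 2 each time); 15, 20, 27, 36, 47, 60 → 75.
Putting it together: platinum.75.

platinum.75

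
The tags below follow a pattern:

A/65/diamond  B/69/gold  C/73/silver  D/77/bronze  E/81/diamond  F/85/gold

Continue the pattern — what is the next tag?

G/89/silver

Letter goes A, B, C, D, E, F → G (letters move forward 1 place in the alphabet).
Second component — +4 each step: 65, 69, 73, 77, 81, 85 → 89.
Rank goes diamond, gold, silver, bronze, diamond, gold → silver (repeats diamond → gold → silver → bronze).
So the next tag is G/89/silver.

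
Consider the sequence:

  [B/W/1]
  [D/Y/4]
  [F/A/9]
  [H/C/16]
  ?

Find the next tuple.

First letter: letters move forward 2 places in the alphabet, so B, D, F, H → J.
Second letter: letters move forward 2 places in the alphabet, wrapping Z→A; W, Y, A, C → E.
For the third part, perfect squares: 1², 2², 3², …: 1, 4, 9, 16 → 25.
Combining the parts gives [J/E/25].

[J/E/25]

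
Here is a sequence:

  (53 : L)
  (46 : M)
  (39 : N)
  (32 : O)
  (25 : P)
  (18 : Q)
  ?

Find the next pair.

(11 : R)

For the first coordinate, −7 each step: 53, 46, 39, 32, 25, 18 → 11.
Letter: L, M, N, O, P, Q → R (letters move forward 1 place in the alphabet).
So the next pair is (11 : R).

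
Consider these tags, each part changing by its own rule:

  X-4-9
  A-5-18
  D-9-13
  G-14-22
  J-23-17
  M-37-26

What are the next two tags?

Letter — letters move forward 3 places in the alphabet, wrapping Z→A: X, A, D, G, J, M → P → S.
Second component goes 4, 5, 9, 14, 23, 37 → 60 → 97 (each term is the sum of the two before it).
Third component: alternating steps +9, −5, +9, −5, …; 9, 18, 13, 22, 17, 26 → 21 → 30.
Putting the parts together: P-60-21 and then S-97-30.

P-60-21, S-97-30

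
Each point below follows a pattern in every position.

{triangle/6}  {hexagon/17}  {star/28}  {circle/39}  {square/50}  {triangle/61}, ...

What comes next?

{hexagon/72}

Shape: repeats triangle → hexagon → star → circle → square; triangle, hexagon, star, circle, square, triangle → hexagon.
Second value — +11 each step: 6, 17, 28, 39, 50, 61 → 72.
Putting it together: {hexagon/72}.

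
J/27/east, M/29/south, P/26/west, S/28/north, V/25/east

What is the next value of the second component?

27

Letter — letters move forward 3 places in the alphabet: J, M, P, S, V → Y.
Second component: alternating steps +2, −3, +2, −3, …; 27, 29, 26, 28, 25 → 27.
For the direction, repeats east → south → west → north: east, south, west, north, east → south.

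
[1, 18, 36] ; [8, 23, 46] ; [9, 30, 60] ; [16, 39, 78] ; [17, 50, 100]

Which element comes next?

[24, 63, 126]

First component — alternating steps +7, +1, +7, +1, …: 1, 8, 9, 16, 17 → 24.
Second component: 18, 23, 30, 39, 50 → 63 (differences are 5, 7, 9, … (increasing by 2 each time)).
Third component: always 2 × the second component, so 36, 46, 60, 78, 100 → 126.
So the next element is [24, 63, 126].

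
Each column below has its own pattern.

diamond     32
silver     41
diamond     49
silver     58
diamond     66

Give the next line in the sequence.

For the rank, alternates diamond ↔ silver: diamond, silver, diamond, silver, diamond → silver.
Second component: 32, 41, 49, 58, 66 → 75 (alternating steps +9, +8, +9, +8, …).
Putting it together: silver  75.

silver  75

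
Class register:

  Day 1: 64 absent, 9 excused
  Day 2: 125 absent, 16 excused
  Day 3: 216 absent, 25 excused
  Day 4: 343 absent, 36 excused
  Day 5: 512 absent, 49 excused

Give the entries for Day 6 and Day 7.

729 absent, 64 excused; 1000 absent, 81 excused

For the absent, perfect cubes: 4³, 5³, 6³, …: 64, 125, 216, 343, 512 → 729 → 1000.
Excused: 9, 16, 25, 36, 49 → 64 → 81 (perfect squares: 3², 4², 5², …).
So the next two rows are 729 absent, 64 excused and 1000 absent, 81 excused.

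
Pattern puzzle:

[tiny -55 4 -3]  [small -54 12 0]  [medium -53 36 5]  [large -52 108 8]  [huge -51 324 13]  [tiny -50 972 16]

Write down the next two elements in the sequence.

Size goes tiny, small, medium, large, huge, tiny → small → medium (repeats tiny → small → medium → large → huge).
Second slot: -55, -54, -53, -52, -51, -50 → -49 → -48 (+1 each step).
Third slot: ×3 each step, so 4, 12, 36, 108, 324, 972 → 2916 → 8748.
Fourth slot goes -3, 0, 5, 8, 13, 16 → 21 → 24 (alternating steps +3, +5, +3, +5, …).
So the next two elements are [small -49 2916 21] and [medium -48 8748 24].

[small -49 2916 21], [medium -48 8748 24]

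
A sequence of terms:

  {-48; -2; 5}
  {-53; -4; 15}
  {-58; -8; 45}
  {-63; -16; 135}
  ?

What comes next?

First entry: -48, -53, -58, -63 → -68 (−5 each step).
Second entry: ×2 each step; -2, -4, -8, -16 → -32.
Third entry goes 5, 15, 45, 135 → 405 (×3 each step).
Combining the parts gives {-68; -32; 405}.

{-68; -32; 405}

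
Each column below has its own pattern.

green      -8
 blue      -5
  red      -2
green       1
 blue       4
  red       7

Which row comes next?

Colour goes green, blue, red, green, blue, red → green (repeats green → blue → red).
Second component — +3 each step: -8, -5, -2, 1, 4, 7 → 10.
Putting it together: green  10.

green  10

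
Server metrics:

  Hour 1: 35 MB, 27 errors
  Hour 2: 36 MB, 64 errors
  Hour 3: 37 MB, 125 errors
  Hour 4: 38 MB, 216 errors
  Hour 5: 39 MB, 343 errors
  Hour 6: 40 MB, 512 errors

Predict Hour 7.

MB goes 35, 36, 37, 38, 39, 40 → 41 (+1 each step).
Errors: perfect cubes: 3³, 4³, 5³, …, so 27, 64, 125, 216, 343, 512 → 729.
Putting it together: 41 MB, 729 errors.

41 MB, 729 errors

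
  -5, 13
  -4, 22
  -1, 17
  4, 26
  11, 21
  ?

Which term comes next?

First entry — differences are 1, 3, 5, … (increasing by 2 each time): -5, -4, -1, 4, 11 → 20.
Second entry goes 13, 22, 17, 26, 21 → 30 (alternating steps +9, −5, +9, −5, …).
Putting it together: 20, 30.

20, 30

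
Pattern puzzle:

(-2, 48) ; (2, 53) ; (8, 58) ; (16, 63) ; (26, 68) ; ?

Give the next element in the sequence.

(38, 73)

First coordinate: differences are 4, 6, 8, … (increasing by 2 each time); -2, 2, 8, 16, 26 → 38.
Second coordinate: +5 each step, so 48, 53, 58, 63, 68 → 73.
So the next element is (38, 73).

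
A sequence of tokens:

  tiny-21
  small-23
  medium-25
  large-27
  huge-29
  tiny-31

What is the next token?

Size goes tiny, small, medium, large, huge, tiny → small (repeats tiny → small → medium → large → huge).
Second component: +2 each step, so 21, 23, 25, 27, 29, 31 → 33.
Putting it together: small-33.

small-33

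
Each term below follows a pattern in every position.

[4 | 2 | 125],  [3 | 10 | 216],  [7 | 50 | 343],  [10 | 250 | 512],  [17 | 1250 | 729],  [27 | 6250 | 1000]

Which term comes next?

For the first value, each term is the sum of the two before it: 4, 3, 7, 10, 17, 27 → 44.
Second value goes 2, 10, 50, 250, 1250, 6250 → 31250 (×5 each step).
Third value — perfect cubes: 5³, 6³, 7³, …: 125, 216, 343, 512, 729, 1000 → 1331.
So the next term is [44 | 31250 | 1331].

[44 | 31250 | 1331]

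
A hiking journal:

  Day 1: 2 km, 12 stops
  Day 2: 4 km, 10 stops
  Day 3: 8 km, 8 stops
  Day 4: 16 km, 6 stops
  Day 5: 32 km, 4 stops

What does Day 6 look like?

64 km, 2 stops

For the km, ×2 each step: 2, 4, 8, 16, 32 → 64.
For the stops, −2 each step: 12, 10, 8, 6, 4 → 2.
Combining the parts gives 64 km, 2 stops.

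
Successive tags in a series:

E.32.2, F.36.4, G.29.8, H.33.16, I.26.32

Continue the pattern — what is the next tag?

Letter: letters move forward 1 place in the alphabet, so E, F, G, H, I → J.
Second component goes 32, 36, 29, 33, 26 → 30 (alternating steps +4, −7, +4, −7, …).
Third component: ×2 each step; 2, 4, 8, 16, 32 → 64.
Putting it together: J.30.64.

J.30.64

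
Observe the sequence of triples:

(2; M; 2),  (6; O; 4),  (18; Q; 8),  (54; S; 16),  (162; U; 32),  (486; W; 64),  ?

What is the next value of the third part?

Third part — ×2 each step: 2, 4, 8, 16, 32, 64 → 128.

128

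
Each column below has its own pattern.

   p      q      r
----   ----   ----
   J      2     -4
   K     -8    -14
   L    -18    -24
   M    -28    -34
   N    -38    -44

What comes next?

Column p: letters move forward 1 place in the alphabet; J, K, L, M, N → O.
Column q: 2, -8, -18, -28, -38 → -48 (−10 each step).
Column r: -4, -14, -24, -34, -44 → -54 (always 6 less than the column q).
Combining the parts gives O  -48  -54.

O  -48  -54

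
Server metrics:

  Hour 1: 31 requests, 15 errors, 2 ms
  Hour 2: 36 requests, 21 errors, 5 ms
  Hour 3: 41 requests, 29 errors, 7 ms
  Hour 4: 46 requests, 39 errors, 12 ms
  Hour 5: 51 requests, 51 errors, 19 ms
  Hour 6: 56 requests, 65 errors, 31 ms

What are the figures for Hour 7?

61 requests, 81 errors, 50 ms

Requests: +5 each step, so 31, 36, 41, 46, 51, 56 → 61.
Errors: 15, 21, 29, 39, 51, 65 → 81 (differences are 6, 8, 10, … (increasing by 2 each time)).
Ms: each term is the sum of the two before it, so 2, 5, 7, 12, 19, 31 → 50.
Combining the parts gives 61 requests, 81 errors, 50 ms.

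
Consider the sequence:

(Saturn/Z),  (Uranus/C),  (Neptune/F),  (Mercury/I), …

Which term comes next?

Planet: runs through the planets Mercury→Neptune, so Saturn, Uranus, Neptune, Mercury → Venus.
Letter: Z, C, F, I → L (letters move forward 3 places in the alphabet, wrapping Z→A).
So the next term is (Venus/L).

(Venus/L)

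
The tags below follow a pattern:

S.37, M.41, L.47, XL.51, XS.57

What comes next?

S.61

Size: S, M, L, XL, XS → S (runs through clothing sizes XS→XL).
For the second component, alternating steps +4, +6, +4, +6, …: 37, 41, 47, 51, 57 → 61.
Putting it together: S.61.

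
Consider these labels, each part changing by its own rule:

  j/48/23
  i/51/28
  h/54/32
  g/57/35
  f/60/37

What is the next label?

Letter: letters move back 1 place in the alphabet; j, i, h, g, f → e.
Second component goes 48, 51, 54, 57, 60 → 63 (+3 each step).
Third component — differences are 5, 4, 3, … (decreasing by 1 each time): 23, 28, 32, 35, 37 → 38.
Putting it together: e/63/38.

e/63/38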